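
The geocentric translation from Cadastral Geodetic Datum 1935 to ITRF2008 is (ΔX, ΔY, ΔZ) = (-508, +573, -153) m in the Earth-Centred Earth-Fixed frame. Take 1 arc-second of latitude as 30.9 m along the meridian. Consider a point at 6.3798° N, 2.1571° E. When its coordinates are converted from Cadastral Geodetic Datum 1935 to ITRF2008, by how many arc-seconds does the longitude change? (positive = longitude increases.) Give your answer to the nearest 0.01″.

Δλ = 19.27″

sin φ = 0.111119, cos φ = 0.993807, sin λ = 0.037640, cos λ = 0.999291.
East component: ΔE = −sin λ·ΔX + cos λ·ΔY = −(0.037640)(-508) + (0.999291)(573) = 591.71 m.
1° of latitude spans 3600 × 30.90 = 111240 m; at latitude φ, 1° of longitude spans that × cos φ = 110551.1 m, so Δλ = 591.71 / 110551.1 × 3600 = 19.269″.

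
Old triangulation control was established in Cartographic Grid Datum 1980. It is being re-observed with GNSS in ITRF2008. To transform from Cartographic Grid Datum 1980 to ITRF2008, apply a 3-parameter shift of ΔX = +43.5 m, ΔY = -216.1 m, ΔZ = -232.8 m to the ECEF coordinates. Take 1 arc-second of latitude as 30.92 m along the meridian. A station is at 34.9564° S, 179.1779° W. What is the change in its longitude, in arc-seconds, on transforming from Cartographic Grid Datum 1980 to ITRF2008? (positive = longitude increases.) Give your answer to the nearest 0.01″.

Δλ = 8.55″

sin φ = -0.572953, cos φ = 0.819588, sin λ = -0.014348, cos λ = -0.999897.
East component: ΔE = −sin λ·ΔX + cos λ·ΔY = −(-0.014348)(43.5) + (-0.999897)(-216.1) = 216.70 m.
1° of latitude spans 3600 × 30.92 = 111312 m; at latitude φ, 1° of longitude spans that × cos φ = 91230.0 m, so Δλ = 216.70 / 91230.0 × 3600 = 8.551″.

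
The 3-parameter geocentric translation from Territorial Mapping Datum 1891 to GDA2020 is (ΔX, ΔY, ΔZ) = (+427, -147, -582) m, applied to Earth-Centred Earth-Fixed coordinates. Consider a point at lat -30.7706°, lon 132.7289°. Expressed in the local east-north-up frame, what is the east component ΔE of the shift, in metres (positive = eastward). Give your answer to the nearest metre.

ΔE = -214 m

The local east axis at (φ, λ) is (−sin λ, cos λ, 0), so ΔE = −sin(132.7289°)·427 + cos(132.7289°)·(-147) = -213.92 m.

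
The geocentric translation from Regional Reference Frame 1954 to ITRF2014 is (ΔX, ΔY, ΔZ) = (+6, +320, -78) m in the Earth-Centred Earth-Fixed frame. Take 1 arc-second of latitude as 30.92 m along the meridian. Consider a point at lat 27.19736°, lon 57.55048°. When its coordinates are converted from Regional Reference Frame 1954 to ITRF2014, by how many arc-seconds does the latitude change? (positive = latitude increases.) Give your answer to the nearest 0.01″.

sin φ = 0.457057, cos φ = 0.889437, sin λ = 0.843865, cos λ = 0.536556.
North component: ΔN = −sin φ cos λ·ΔX − sin φ sin λ·ΔY + cos φ·ΔZ = −(0.457057)(0.536556)(6) − (0.457057)(0.843865)(320) + (0.889437)(-78) = -194.27 m.
1° of latitude spans 3600 × 30.92 = 111312 m, so Δφ = -194.27 / 111312 × 3600 = -6.283″.

Δφ = -6.28″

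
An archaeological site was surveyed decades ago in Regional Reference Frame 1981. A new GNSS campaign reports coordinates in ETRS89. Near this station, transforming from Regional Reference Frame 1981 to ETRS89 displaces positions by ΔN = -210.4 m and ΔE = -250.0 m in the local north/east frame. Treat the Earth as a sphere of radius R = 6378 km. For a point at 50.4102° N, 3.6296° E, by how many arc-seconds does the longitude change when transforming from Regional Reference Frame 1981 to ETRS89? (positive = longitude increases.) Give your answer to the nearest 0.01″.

At latitude 50.4102°, cos φ = 0.637287.
One radian of longitude at latitude φ spans R cos φ, so Δλ = ΔE / (R cos φ) = -250.0 / (6378000 × 0.637287) = -6.1506e-05 rad = -12.687″.

Δλ = -12.69″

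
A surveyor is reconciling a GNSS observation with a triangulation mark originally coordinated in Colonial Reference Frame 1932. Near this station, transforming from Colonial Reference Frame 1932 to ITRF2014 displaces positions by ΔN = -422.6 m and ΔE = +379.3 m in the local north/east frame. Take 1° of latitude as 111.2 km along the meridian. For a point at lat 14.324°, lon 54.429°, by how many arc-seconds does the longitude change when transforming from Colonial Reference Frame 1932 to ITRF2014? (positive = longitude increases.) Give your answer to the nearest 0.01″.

Δλ = 12.67″

At latitude 14.324°, cos φ = 0.968912.
1° of longitude at this latitude = 111.2 × cos φ = 107.74 km, so Δλ = 379.3 / 107743.0 = 0.0035204° = 12.673″.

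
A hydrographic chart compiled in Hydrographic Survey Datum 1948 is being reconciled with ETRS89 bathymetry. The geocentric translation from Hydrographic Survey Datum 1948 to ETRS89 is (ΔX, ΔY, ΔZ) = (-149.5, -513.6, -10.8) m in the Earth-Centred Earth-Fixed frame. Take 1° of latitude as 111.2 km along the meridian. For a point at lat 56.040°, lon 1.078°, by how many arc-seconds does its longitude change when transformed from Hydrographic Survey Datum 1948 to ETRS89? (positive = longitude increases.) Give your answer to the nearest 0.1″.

Δλ = -29.6″

sin φ = 0.829428, cos φ = 0.558614, sin λ = 0.018814, cos λ = 0.999823.
East component: ΔE = −sin λ·ΔX + cos λ·ΔY = −(0.018814)(-149.5) + (0.999823)(-513.6) = -510.70 m.
1° of latitude spans 111200 m; at latitude φ, 1° of longitude spans that × cos φ = 62117.9 m, so Δλ = -510.70 / 62117.9 × 3600 = -29.597″.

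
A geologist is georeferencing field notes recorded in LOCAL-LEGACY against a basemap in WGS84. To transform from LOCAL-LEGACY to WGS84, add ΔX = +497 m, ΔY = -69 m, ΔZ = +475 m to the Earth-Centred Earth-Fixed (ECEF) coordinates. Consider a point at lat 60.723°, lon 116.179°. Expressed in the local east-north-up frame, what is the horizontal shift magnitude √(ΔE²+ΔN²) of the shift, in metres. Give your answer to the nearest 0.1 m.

633.1 m

At φ = 60.723°, λ = 116.179°: sin φ = 0.872266, cos φ = 0.489032, sin λ = 0.897420, cos λ = -0.441177.
ΔE = −sin λ·ΔX + cos λ·ΔY = −(0.897420)·(497) + (-0.441177)·(-69) = -415.58 m.
ΔN = −sin φ cos λ·ΔX − sin φ sin λ·ΔY + cos φ·ΔZ = −(0.872266)(-0.441177)(497) − (0.872266)(0.897420)(-69) + (0.489032)(475) = 477.56 m.
Horizontal magnitude = √(ΔE² + ΔN²) = √((-415.58)² + 477.56²) = 633.06 m.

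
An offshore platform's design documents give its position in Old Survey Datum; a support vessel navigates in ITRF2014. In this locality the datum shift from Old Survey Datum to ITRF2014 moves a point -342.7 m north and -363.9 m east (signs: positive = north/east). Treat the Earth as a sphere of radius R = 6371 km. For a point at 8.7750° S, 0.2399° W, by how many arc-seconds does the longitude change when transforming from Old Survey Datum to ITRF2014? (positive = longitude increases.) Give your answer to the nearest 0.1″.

At latitude -8.7750°, cos φ = 0.988295.
One radian of longitude at latitude φ spans R cos φ, so Δλ = ΔE / (R cos φ) = -363.9 / (6371000 × 0.988295) = -5.7795e-05 rad = -11.921″.

Δλ = -11.9″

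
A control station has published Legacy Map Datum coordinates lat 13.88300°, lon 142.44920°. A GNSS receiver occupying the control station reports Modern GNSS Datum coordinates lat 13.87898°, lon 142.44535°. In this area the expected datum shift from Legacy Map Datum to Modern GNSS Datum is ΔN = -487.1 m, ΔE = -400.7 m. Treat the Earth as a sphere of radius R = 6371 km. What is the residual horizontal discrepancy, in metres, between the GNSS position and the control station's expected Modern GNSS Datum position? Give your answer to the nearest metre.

43 m

Observed coordinate differences: Δφ = -0.00402°, Δλ = -0.00385°.
Converting to metres (1° lat = 111195 m, cos φ = 0.970788): observed ΔN = -447.0 m, observed ΔE = -415.6 m.
Subtracting the expected shift leaves a residual of -447.0 − (-487.1) = 40.1 m north and -415.6 − (-400.7) = -14.9 m east.
Residual distance = √(40.1² + (-14.9)²) = 42.8 m.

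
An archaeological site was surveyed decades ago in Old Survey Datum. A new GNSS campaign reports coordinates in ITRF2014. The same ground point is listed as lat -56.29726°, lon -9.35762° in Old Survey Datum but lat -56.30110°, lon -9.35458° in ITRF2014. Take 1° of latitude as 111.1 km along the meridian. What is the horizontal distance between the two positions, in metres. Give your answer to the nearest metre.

Δφ = -56.30110° − -56.29726° = -0.00384°; Δλ = -9.35458° − -9.35762° = +0.00304°.
ΔN = Δφ × 111100 = -426.6 m; ΔE = Δλ × 111100 × cos(-56.29726°) = +0.00304 × 111100 × 0.554884 = 187.4 m.
Distance = √(ΔE² + ΔN²) = √(187.4² + (-426.6)²) = 466.0 m.

466 m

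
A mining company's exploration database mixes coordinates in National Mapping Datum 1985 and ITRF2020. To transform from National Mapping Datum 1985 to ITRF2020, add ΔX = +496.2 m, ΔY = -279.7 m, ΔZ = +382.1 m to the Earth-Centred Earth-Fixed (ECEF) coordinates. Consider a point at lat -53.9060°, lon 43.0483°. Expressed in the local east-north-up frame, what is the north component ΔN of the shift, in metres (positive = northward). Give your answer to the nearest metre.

ΔN = 364 m

At φ = -53.9060°, λ = 43.0483°: sin φ = -0.808052, cos φ = 0.589112, sin λ = 0.682615, cos λ = 0.730779.
ΔN = −sin φ cos λ·ΔX − sin φ sin λ·ΔY + cos φ·ΔZ = −(-0.808052)(0.730779)(496.2) − (-0.808052)(0.682615)(-279.7) + (0.589112)(382.1) = 363.83 m.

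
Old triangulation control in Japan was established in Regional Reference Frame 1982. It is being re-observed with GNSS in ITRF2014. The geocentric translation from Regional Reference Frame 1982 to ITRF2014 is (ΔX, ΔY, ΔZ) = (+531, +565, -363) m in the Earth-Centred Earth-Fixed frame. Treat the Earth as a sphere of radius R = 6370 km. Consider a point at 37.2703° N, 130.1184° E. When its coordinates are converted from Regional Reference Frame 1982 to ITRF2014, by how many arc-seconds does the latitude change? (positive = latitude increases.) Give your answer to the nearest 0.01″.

sin φ = 0.605576, cos φ = 0.795787, sin λ = 0.764715, cos λ = -0.644369.
North component: ΔN = −sin φ cos λ·ΔX − sin φ sin λ·ΔY + cos φ·ΔZ = −(0.605576)(-0.644369)(531) − (0.605576)(0.764715)(565) + (0.795787)(-363) = -343.31 m.
1° of latitude spans πR/180 = 111177 m, so Δφ = -343.31 / 111177 × 3600 = -11.117″.

Δφ = -11.12″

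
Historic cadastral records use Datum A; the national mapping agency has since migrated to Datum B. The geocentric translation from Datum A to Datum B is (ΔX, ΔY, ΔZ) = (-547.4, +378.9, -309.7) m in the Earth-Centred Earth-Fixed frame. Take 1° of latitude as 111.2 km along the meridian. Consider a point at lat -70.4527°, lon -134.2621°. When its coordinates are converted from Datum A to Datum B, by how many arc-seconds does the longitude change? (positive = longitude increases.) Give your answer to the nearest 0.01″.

Δλ = -63.52″

sin φ = -0.942366, cos φ = 0.334585, sin λ = -0.716155, cos λ = -0.697942.
East component: ΔE = −sin λ·ΔX + cos λ·ΔY = −(-0.716155)(-547.4) + (-0.697942)(378.9) = -656.47 m.
1° of latitude spans 111200 m; at latitude φ, 1° of longitude spans that × cos φ = 37205.8 m, so Δλ = -656.47 / 37205.8 × 3600 = -63.520″.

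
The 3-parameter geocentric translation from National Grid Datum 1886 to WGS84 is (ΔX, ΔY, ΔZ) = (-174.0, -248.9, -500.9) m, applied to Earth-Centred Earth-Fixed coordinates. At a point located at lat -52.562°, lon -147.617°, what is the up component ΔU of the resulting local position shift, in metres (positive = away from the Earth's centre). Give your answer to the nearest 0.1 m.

The local up (radial) axis is (cos φ cos λ, cos φ sin λ, sin φ), giving ΔU = 89.326 + 81.036 + 397.720 = 568.08 m.

ΔU = 568.1 m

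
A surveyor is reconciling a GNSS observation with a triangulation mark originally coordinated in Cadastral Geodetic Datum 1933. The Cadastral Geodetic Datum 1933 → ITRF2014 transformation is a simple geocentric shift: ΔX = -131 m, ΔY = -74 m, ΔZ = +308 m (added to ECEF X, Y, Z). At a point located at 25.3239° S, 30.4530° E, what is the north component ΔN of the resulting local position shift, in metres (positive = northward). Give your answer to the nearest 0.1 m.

ΔN = 214.1 m

At φ = -25.3239°, λ = 30.4530°: sin φ = -0.427735, cos φ = 0.903904, sin λ = 0.506831, cos λ = 0.862045.
ΔN = −sin φ cos λ·ΔX − sin φ sin λ·ΔY + cos φ·ΔZ = −(-0.427735)(0.862045)(-131) − (-0.427735)(0.506831)(-74) + (0.903904)(308) = 214.06 m.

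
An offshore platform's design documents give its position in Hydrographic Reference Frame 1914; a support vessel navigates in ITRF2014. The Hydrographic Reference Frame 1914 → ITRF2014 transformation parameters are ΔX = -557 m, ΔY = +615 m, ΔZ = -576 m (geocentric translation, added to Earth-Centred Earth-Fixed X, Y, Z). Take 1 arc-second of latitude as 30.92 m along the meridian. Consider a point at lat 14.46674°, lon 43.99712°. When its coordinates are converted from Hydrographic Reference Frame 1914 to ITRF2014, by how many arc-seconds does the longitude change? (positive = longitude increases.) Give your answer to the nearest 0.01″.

Δλ = 27.70″

sin φ = 0.249818, cos φ = 0.968293, sin λ = 0.694622, cos λ = 0.719375.
East component: ΔE = −sin λ·ΔX + cos λ·ΔY = −(0.694622)(-557) + (0.719375)(615) = 829.32 m.
1° of latitude spans 3600 × 30.92 = 111312 m; at latitude φ, 1° of longitude spans that × cos φ = 107782.6 m, so Δλ = 829.32 / 107782.6 × 3600 = 27.700″.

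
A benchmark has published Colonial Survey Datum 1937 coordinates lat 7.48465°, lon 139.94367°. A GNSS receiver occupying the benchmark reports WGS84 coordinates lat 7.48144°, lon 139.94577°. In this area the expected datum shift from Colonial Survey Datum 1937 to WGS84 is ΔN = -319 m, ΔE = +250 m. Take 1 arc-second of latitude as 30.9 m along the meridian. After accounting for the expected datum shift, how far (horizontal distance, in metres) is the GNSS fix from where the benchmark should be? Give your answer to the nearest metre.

42 m

Observed coordinate differences: Δφ = -0.00321°, Δλ = +0.00210°.
Converting to metres (1° lat = 111240 m, cos φ = 0.991480): observed ΔN = -357.1 m, observed ΔE = 231.6 m.
Subtracting the expected shift leaves a residual of -357.1 − (-319) = -38.1 m north and 231.6 − (250) = -18.4 m east.
Residual distance = √((-38.1)² + (-18.4)²) = 42.3 m.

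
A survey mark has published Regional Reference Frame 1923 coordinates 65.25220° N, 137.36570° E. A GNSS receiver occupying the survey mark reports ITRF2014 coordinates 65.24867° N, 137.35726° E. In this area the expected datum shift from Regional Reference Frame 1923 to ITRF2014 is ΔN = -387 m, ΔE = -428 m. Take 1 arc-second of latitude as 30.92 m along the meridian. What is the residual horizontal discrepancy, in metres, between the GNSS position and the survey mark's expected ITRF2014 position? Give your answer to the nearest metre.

Observed coordinate differences: Δφ = -0.00353°, Δλ = -0.00844°.
Converting to metres (1° lat = 111312 m, cos φ = 0.418625): observed ΔN = -392.9 m, observed ΔE = -393.3 m.
Subtracting the expected shift leaves a residual of -392.9 − (-387) = -5.9 m north and -393.3 − (-428) = 34.7 m east.
Residual distance = √((-5.9)² + 34.7²) = 35.2 m.

35 m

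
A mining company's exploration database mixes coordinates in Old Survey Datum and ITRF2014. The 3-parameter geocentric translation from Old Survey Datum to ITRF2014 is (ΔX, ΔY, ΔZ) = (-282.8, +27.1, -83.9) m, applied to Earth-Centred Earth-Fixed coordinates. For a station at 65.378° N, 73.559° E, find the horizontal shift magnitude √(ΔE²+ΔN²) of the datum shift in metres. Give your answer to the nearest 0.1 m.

At φ = 65.378°, λ = 73.559°: sin φ = 0.909076, cos φ = 0.416630, sin λ = 0.959112, cos λ = 0.283028.
ΔE = −sin λ·ΔX + cos λ·ΔY = −(0.959112)·(-282.8) + (0.283028)·(27.1) = 278.91 m.
ΔN = −sin φ cos λ·ΔX − sin φ sin λ·ΔY + cos φ·ΔZ = −(0.909076)(0.283028)(-282.8) − (0.909076)(0.959112)(27.1) + (0.416630)(-83.9) = 14.18 m.
Horizontal magnitude = √(ΔE² + ΔN²) = √(278.91² + 14.18²) = 279.27 m.

279.3 m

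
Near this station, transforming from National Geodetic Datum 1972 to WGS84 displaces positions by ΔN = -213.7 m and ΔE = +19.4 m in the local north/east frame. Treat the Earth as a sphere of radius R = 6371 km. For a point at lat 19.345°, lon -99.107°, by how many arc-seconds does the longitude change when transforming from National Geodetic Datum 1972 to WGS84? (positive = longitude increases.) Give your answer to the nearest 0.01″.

Δλ = 0.67″

At latitude 19.345°, cos φ = 0.943541.
One radian of longitude at latitude φ spans R cos φ, so Δλ = ΔE / (R cos φ) = 19.4 / (6371000 × 0.943541) = 3.2273e-06 rad = 0.666″.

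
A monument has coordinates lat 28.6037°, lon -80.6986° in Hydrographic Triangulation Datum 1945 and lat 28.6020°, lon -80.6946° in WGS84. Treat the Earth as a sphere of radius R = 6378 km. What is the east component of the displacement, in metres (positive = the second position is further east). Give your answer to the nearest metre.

Δφ = 28.6020° − 28.6037° = -0.0017°; Δλ = -80.6946° − -80.6986° = +0.0040°.
1° along a meridian = πR/180 = 111317 m.
ΔN = Δφ × 111317 = -189.2 m; ΔE = Δλ × 111317 × cos(28.6037°) = +0.0040 × 111317 × 0.877952 = 390.9 m.

ΔE = 391 m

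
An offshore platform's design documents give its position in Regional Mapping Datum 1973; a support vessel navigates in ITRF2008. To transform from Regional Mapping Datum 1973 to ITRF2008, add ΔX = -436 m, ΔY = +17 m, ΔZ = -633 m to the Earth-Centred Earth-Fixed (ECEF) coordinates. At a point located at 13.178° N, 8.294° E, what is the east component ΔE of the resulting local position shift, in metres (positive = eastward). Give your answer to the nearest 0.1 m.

At φ = 13.178°, λ = 8.294°: sin φ = 0.227977, cos φ = 0.973667, sin λ = 0.144253, cos λ = 0.989541.
ΔE = −sin λ·ΔX + cos λ·ΔY = −(0.144253)·(-436) + (0.989541)·(17) = 79.72 m.

ΔE = 79.7 m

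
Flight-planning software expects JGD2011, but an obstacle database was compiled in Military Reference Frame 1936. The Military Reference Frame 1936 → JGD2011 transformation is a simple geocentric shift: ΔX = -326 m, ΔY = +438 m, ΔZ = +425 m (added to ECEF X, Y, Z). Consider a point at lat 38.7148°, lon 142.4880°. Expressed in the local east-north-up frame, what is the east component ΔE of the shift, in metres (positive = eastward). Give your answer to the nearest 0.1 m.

The local east axis at (φ, λ) is (−sin λ, cos λ, 0), so ΔE = −sin(142.4880°)·(-326) + cos(142.4880°)·438 = -148.92 m.

ΔE = -148.9 m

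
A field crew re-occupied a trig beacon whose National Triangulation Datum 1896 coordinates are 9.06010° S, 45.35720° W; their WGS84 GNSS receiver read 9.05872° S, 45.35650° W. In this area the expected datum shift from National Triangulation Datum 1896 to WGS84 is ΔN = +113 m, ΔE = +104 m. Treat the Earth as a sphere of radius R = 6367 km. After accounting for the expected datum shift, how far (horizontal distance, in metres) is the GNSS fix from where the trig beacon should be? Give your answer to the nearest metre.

49 m

Observed coordinate differences: Δφ = +0.00138°, Δλ = +0.00070°.
Converting to metres (1° lat = 111125 m, cos φ = 0.987524): observed ΔN = 153.4 m, observed ΔE = 76.8 m.
Subtracting the expected shift leaves a residual of 153.4 − (113) = 40.4 m north and 76.8 − (104) = -27.2 m east.
Residual distance = √(40.4² + (-27.2)²) = 48.7 m.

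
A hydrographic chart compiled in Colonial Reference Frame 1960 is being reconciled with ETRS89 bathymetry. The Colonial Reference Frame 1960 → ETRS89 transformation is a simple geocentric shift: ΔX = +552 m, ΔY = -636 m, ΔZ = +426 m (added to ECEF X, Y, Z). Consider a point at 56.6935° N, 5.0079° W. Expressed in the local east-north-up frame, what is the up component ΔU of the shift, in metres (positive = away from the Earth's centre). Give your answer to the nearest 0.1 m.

ΔU = 688.5 m

The local up (radial) axis is (cos φ cos λ, cos φ sin λ, sin φ), giving ΔU = 301.956 + 30.486 + 356.027 = 688.47 m.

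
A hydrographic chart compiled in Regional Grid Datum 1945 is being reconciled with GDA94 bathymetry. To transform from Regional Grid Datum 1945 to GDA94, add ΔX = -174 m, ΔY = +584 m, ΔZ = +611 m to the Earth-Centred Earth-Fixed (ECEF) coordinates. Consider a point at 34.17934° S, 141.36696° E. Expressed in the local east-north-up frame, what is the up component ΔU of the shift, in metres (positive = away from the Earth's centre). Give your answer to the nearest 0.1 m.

ΔU = 70.8 m

At φ = -34.17934°, λ = 141.36696°: sin φ = -0.561785, cos φ = 0.827283, sin λ = 0.624330, cos λ = -0.781161.
ΔU = cos φ cos λ·ΔX + cos φ sin λ·ΔY + sin φ·ΔZ = (0.827283)(-0.781161)(-174) + (0.827283)(0.624330)(584) + (-0.561785)(611) = 70.83 m.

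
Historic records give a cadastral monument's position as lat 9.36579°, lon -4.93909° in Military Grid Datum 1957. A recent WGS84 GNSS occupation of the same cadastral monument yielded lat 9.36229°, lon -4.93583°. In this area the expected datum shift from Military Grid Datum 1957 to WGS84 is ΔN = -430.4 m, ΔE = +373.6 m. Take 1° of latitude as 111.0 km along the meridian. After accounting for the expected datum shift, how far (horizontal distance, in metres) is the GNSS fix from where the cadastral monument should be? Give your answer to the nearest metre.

45 m

Observed coordinate differences: Δφ = -0.00350°, Δλ = +0.00326°.
Converting to metres (1° lat = 111000 m, cos φ = 0.986670): observed ΔN = -388.5 m, observed ΔE = 357.0 m.
Subtracting the expected shift leaves a residual of -388.5 − (-430.4) = 41.9 m north and 357.0 − (373.6) = -16.6 m east.
Residual distance = √(41.9² + (-16.6)²) = 45.1 m.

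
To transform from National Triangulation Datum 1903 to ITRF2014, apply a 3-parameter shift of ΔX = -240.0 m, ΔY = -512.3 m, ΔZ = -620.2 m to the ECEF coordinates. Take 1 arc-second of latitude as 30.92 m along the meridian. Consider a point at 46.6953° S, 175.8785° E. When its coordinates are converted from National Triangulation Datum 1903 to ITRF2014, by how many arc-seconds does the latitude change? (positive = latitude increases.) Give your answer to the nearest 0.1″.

Δφ = -9.0″

sin φ = -0.727716, cos φ = 0.685878, sin λ = 0.071872, cos λ = -0.997414.
North component: ΔN = −sin φ cos λ·ΔX − sin φ sin λ·ΔY + cos φ·ΔZ = −(-0.727716)(-0.997414)(-240.0) − (-0.727716)(0.071872)(-512.3) + (0.685878)(-620.2) = -277.98 m.
1° of latitude spans 3600 × 30.92 = 111312 m, so Δφ = -277.98 / 111312 × 3600 = -8.990″.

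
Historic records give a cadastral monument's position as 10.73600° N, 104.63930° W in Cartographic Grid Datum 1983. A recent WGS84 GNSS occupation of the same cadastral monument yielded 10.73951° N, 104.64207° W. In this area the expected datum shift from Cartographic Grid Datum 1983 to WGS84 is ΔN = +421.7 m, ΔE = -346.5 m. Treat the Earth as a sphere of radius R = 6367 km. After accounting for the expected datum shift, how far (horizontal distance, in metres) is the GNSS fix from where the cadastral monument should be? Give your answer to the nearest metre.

Observed coordinate differences: Δφ = +0.00351°, Δλ = -0.00277°.
Converting to metres (1° lat = 111125 m, cos φ = 0.982496): observed ΔN = 390.0 m, observed ΔE = -302.4 m.
Subtracting the expected shift leaves a residual of 390.0 − (421.7) = -31.7 m north and -302.4 − (-346.5) = 44.1 m east.
Residual distance = √((-31.7)² + 44.1²) = 54.3 m.

54 m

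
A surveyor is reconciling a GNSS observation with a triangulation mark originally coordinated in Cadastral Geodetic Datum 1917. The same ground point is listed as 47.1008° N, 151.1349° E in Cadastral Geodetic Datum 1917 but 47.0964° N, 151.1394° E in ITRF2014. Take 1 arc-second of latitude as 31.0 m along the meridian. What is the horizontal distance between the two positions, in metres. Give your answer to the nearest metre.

598 m

Δφ = 47.0964° − 47.1008° = -0.0044°; Δλ = 151.1394° − 151.1349° = +0.0045°.
1° of latitude = 3600 × 31.00 = 111600 m.
ΔN = Δφ × 111600 = -491.0 m; ΔE = Δλ × 111600 × cos(47.1008°) = +0.0045 × 111600 × 0.680711 = 341.9 m.
Distance = √(ΔE² + ΔN²) = √(341.9² + (-491.0)²) = 598.3 m.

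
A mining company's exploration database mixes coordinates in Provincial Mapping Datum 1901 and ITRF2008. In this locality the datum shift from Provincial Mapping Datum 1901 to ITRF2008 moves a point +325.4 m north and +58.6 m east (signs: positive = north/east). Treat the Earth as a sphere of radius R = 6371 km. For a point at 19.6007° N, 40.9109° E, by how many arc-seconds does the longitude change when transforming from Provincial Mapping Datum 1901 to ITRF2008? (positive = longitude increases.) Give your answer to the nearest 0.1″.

At latitude 19.6007°, cos φ = 0.942053.
One radian of longitude at latitude φ spans R cos φ, so Δλ = ΔE / (R cos φ) = 58.6 / (6371000 × 0.942053) = 9.7637e-06 rad = 2.014″.

Δλ = 2.0″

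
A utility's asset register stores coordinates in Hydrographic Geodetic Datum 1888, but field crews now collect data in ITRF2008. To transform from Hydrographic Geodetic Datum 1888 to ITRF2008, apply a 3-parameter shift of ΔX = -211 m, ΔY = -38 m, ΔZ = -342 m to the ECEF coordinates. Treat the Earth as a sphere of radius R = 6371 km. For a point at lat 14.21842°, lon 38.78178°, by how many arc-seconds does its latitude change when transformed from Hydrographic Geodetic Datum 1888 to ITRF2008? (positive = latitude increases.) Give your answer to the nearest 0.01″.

sin φ = 0.245619, cos φ = 0.969366, sin λ = 0.626356, cos λ = 0.779537.
North component: ΔN = −sin φ cos λ·ΔX − sin φ sin λ·ΔY + cos φ·ΔZ = −(0.245619)(0.779537)(-211) − (0.245619)(0.626356)(-38) + (0.969366)(-342) = -285.28 m.
1° of latitude spans πR/180 = 111195 m, so Δφ = -285.28 / 111195 × 3600 = -9.236″.

Δφ = -9.24″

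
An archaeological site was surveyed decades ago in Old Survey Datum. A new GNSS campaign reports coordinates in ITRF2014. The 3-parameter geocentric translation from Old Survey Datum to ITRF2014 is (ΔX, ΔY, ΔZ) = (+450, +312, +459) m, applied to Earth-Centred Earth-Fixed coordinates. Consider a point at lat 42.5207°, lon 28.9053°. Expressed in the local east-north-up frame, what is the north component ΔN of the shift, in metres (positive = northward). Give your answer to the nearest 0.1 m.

ΔN = -29.9 m

At φ = 42.5207°, λ = 28.9053°: sin φ = 0.675857, cos φ = 0.737033, sin λ = 0.483363, cos λ = 0.875420.
ΔN = −sin φ cos λ·ΔX − sin φ sin λ·ΔY + cos φ·ΔZ = −(0.675857)(0.875420)(450) − (0.675857)(0.483363)(312) + (0.737033)(459) = -29.87 m.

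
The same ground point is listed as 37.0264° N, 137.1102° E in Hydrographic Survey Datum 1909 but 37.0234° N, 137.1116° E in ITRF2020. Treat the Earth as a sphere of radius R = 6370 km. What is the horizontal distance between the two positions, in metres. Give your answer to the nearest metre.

356 m

Δφ = 37.0234° − 37.0264° = -0.0030°; Δλ = 137.1116° − 137.1102° = +0.0014°.
1° along a meridian = πR/180 = 111177 m.
ΔN = Δφ × 111177 = -333.5 m; ΔE = Δλ × 111177 × cos(37.0264°) = +0.0014 × 111177 × 0.798358 = 124.3 m.
Distance = √(ΔE² + ΔN²) = √(124.3² + (-333.5)²) = 355.9 m.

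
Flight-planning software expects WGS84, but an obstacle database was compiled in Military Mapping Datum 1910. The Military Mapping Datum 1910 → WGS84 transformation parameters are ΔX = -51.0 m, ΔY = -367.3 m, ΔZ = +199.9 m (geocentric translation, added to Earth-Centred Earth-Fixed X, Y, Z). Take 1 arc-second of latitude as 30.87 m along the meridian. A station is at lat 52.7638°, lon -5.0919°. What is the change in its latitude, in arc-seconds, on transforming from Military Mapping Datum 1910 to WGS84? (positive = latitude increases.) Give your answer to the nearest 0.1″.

sin φ = 0.796148, cos φ = 0.605102, sin λ = -0.088753, cos λ = 0.996054.
North component: ΔN = −sin φ cos λ·ΔX − sin φ sin λ·ΔY + cos φ·ΔZ = −(0.796148)(0.996054)(-51.0) − (0.796148)(-0.088753)(-367.3) + (0.605102)(199.9) = 135.45 m.
1° of latitude spans 3600 × 30.87 = 111132 m, so Δφ = 135.45 / 111132 × 3600 = 4.388″.

Δφ = 4.4″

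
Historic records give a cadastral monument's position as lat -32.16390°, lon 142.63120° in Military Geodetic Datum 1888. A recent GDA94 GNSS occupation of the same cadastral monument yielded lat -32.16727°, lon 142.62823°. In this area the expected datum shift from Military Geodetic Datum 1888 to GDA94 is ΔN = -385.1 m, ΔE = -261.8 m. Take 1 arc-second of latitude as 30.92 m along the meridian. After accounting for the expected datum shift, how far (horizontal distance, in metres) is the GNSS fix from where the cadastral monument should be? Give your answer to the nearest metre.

21 m

Observed coordinate differences: Δφ = -0.00337°, Δλ = -0.00297°.
Converting to metres (1° lat = 111312 m, cos φ = 0.846529): observed ΔN = -375.1 m, observed ΔE = -279.9 m.
Subtracting the expected shift leaves a residual of -375.1 − (-385.1) = 10.0 m north and -279.9 − (-261.8) = -18.1 m east.
Residual distance = √(10.0² + (-18.1)²) = 20.6 m.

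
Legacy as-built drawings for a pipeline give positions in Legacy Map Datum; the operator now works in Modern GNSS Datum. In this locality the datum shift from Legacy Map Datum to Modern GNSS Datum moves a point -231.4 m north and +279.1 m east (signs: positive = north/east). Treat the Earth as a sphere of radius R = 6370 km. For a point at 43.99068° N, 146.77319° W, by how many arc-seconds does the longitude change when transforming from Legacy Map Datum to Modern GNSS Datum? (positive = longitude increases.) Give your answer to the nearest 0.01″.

At latitude 43.99068°, cos φ = 0.719453.
One radian of longitude at latitude φ spans R cos φ, so Δλ = ΔE / (R cos φ) = 279.1 / (6370000 × 0.719453) = 6.0900e-05 rad = 12.562″.

Δλ = 12.56″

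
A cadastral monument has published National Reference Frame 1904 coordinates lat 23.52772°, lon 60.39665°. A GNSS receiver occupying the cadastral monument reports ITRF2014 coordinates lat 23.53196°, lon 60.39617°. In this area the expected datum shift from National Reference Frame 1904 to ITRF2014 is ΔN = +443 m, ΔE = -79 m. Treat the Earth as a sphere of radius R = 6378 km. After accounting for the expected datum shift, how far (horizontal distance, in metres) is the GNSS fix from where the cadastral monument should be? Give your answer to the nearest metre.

Observed coordinate differences: Δφ = +0.00424°, Δλ = -0.00048°.
Converting to metres (1° lat = 111317 m, cos φ = 0.916867): observed ΔN = 472.0 m, observed ΔE = -49.0 m.
Subtracting the expected shift leaves a residual of 472.0 − (443) = 29.0 m north and -49.0 − (-79) = 30.0 m east.
Residual distance = √(29.0² + 30.0²) = 41.7 m.

42 m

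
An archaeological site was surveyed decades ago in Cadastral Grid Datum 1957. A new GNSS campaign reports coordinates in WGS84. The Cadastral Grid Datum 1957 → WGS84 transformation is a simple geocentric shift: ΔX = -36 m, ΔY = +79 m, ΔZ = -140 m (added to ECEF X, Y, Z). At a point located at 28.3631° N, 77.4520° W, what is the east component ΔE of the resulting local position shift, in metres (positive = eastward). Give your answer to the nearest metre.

The local east axis at (φ, λ) is (−sin λ, cos λ, 0), so ΔE = −sin(-77.4520°)·(-36) + cos(-77.4520°)·79 = -17.98 m.

ΔE = -18 m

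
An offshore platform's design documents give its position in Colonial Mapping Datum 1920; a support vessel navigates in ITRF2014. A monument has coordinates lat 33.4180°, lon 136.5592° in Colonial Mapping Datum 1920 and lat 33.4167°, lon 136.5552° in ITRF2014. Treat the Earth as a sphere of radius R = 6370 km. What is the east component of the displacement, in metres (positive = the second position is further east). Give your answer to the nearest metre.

ΔE = -371 m

Δφ = 33.4167° − 33.4180° = -0.0013°; Δλ = 136.5552° − 136.5592° = -0.0040°.
1° along a meridian = πR/180 = 111177 m.
ΔN = Δφ × 111177 = -144.5 m; ΔE = Δλ × 111177 × cos(33.4180°) = -0.0040 × 111177 × 0.834675 = -371.2 m.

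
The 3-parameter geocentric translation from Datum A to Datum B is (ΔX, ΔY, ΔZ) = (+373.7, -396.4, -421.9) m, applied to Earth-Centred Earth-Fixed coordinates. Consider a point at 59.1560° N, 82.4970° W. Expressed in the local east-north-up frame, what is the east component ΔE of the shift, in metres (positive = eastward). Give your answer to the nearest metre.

At φ = 59.1560°, λ = -82.4970°: sin φ = 0.858566, cos φ = 0.512702, sin λ = -0.991438, cos λ = 0.130578.
ΔE = −sin λ·ΔX + cos λ·ΔY = −(-0.991438)·(373.7) + (0.130578)·(-396.4) = 318.74 m.

ΔE = 319 m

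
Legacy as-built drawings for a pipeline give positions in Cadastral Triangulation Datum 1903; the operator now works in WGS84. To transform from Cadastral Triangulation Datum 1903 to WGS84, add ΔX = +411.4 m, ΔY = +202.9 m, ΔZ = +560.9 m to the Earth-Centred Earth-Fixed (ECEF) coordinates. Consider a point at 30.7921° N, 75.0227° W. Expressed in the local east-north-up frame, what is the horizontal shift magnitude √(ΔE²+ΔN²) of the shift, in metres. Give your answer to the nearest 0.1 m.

693.5 m

The local east axis at (φ, λ) is (−sin λ, cos λ, 0), so ΔE = −sin(-75.0227°)·411.4 + cos(-75.0227°)·202.9 = 449.86 m.
The local north axis is (−sin φ cos λ, −sin φ sin λ, cos φ), giving ΔN = -54.428 + 100.341 + 481.830 = 527.74 m.
Horizontal magnitude = √(ΔE² + ΔN²) = √(449.86² + 527.74²) = 693.46 m.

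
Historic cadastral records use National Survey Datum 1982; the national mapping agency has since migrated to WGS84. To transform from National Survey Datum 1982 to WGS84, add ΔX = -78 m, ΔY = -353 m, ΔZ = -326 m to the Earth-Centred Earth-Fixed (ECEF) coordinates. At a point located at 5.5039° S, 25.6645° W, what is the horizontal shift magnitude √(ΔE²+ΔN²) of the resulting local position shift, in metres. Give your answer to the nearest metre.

The local east axis at (φ, λ) is (−sin λ, cos λ, 0), so ΔE = −sin(-25.6645°)·(-78) + cos(-25.6645°)·(-353) = -351.96 m.
The local north axis is (−sin φ cos λ, −sin φ sin λ, cos φ), giving ΔN = -6.743 + 14.664 − 324.497 = -316.58 m.
Horizontal magnitude = √(ΔE² + ΔN²) = √((-351.96)² + (-316.58)²) = 473.39 m.

473 m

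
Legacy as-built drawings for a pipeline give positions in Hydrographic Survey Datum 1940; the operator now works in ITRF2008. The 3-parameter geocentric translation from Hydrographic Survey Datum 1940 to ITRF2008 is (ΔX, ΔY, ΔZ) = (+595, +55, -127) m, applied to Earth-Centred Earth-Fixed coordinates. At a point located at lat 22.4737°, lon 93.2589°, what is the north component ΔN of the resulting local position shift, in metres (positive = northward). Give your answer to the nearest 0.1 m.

The local north axis is (−sin φ cos λ, −sin φ sin λ, cos φ), giving ΔN = 12.930 − 20.990 − 117.355 = -125.42 m.

ΔN = -125.4 m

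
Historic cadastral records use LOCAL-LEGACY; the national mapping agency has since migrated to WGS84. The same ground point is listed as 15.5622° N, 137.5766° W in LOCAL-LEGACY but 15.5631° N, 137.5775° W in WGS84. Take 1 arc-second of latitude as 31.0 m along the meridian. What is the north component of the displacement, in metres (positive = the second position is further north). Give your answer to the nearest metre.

Δφ = 15.5631° − 15.5622° = +0.0009°; Δλ = -137.5775° − -137.5766° = -0.0009°.
1° of latitude = 3600 × 31.00 = 111600 m.
ΔN = Δφ × 111600 = 100.4 m; ΔE = Δλ × 111600 × cos(15.5622°) = -0.0009 × 111600 × 0.963340 = -96.8 m.

ΔN = 100 m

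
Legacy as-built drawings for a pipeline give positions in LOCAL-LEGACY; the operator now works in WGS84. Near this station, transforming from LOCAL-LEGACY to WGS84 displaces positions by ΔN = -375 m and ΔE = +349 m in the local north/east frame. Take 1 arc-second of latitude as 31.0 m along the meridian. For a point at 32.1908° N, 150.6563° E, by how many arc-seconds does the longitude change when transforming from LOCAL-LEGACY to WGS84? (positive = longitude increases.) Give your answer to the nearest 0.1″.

At latitude 32.1908°, cos φ = 0.846279.
1″ of longitude at this latitude = 31.00 × cos φ = 26.2346 m, so Δλ = 349.0 / 26.2346 = 13.303″.

Δλ = 13.3″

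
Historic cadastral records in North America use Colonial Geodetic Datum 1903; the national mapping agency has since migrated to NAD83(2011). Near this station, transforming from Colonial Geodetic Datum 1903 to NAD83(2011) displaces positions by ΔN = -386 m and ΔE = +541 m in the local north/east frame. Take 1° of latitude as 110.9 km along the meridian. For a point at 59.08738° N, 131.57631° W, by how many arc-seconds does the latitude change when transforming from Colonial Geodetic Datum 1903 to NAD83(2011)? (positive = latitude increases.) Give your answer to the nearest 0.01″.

1° of latitude = 110.9 km, so Δφ = -386.0 / 110900 = -0.0034806° = -12.530″.

Δφ = -12.53″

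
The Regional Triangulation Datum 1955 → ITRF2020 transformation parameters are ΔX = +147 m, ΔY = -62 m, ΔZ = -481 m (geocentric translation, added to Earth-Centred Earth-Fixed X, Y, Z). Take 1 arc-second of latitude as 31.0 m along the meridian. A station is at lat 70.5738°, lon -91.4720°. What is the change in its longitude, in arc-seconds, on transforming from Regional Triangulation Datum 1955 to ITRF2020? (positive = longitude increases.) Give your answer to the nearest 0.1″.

sin φ = 0.943071, cos φ = 0.332592, sin λ = -0.999670, cos λ = -0.025688.
East component: ΔE = −sin λ·ΔX + cos λ·ΔY = −(-0.999670)(147) + (-0.025688)(-62) = 148.54 m.
1° of latitude spans 3600 × 31.00 = 111600 m; at latitude φ, 1° of longitude spans that × cos φ = 37117.3 m, so Δλ = 148.54 / 37117.3 × 3600 = 14.407″.

Δλ = 14.4″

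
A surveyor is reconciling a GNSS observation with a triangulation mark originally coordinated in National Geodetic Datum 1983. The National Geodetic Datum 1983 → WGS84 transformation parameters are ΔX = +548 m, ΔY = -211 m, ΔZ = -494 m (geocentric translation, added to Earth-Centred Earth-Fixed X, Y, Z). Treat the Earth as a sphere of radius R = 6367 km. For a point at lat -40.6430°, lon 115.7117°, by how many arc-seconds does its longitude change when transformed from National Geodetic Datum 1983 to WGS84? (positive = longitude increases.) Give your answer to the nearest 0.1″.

Δλ = -17.2″

sin φ = -0.651344, cos φ = 0.758783, sin λ = 0.900988, cos λ = -0.433843.
East component: ΔE = −sin λ·ΔX + cos λ·ΔY = −(0.900988)(548) + (-0.433843)(-211) = -402.20 m.
1° of latitude spans πR/180 = 111125 m; at latitude φ, 1° of longitude spans that × cos φ = 84319.8 m, so Δλ = -402.20 / 84319.8 × 3600 = -17.172″.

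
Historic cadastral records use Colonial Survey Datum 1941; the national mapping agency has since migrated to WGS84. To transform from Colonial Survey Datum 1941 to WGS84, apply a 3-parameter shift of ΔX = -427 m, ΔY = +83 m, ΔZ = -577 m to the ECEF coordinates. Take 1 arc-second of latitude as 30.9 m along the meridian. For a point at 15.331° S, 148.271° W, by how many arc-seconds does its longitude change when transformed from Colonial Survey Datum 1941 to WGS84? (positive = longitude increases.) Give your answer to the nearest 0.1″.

sin φ = -0.264395, cos φ = 0.964415, sin λ = -0.525902, cos λ = -0.850545.
East component: ΔE = −sin λ·ΔX + cos λ·ΔY = −(-0.525902)(-427) + (-0.850545)(83) = -295.16 m.
1° of latitude spans 3600 × 30.90 = 111240 m; at latitude φ, 1° of longitude spans that × cos φ = 107281.5 m, so Δλ = -295.16 / 107281.5 × 3600 = -9.904″.

Δλ = -9.9″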